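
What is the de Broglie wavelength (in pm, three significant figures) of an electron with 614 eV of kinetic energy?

λ = 49.5 pm

KE = 614 eV = 9.836 × 10⁻¹⁷ J.
p = √(2mKE) = √(2 × 9.109 × 10⁻³¹ × 9.836 × 10⁻¹⁷) = 1.339 × 10⁻²³ kg·m/s.
λ = h/p = 6.626 × 10⁻³⁴ / 1.339 × 10⁻²³ = 4.95 × 10⁻¹¹ m = 49.5 pm.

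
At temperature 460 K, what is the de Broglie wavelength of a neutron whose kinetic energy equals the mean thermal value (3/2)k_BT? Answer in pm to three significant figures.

KE = (3/2)k_BT = 1.5 × 1.381 × 10⁻²³ × 460 = 9.529 × 10⁻²¹ J.
p = √(2mKE) = √(2 × 1.675 × 10⁻²⁷ × 9.529 × 10⁻²¹) = 5.650 × 10⁻²⁴ kg·m/s.
λ = h/p = 1.17 × 10⁻¹⁰ m = 117 pm.

λ = 117 pm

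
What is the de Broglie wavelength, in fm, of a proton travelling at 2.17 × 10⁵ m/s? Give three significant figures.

p = mv = 1.673 × 10⁻²⁷ × 2.17 × 10⁵ = 3.630 × 10⁻²² kg·m/s.
λ = h/p = 6.626 × 10⁻³⁴ / 3.630 × 10⁻²² = 1.83 × 10⁻¹² m = 1830 fm.

λ = 1830 fm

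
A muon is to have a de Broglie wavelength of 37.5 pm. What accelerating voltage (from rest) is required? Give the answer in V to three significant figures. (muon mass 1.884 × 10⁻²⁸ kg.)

p = h/λ = 6.626 × 10⁻³⁴ / 3.750 × 10⁻¹¹ = 1.767 × 10⁻²³ kg·m/s.
KE = p²/(2m) = 8.286 × 10⁻¹⁹ J.
V = KE/e = 8.286 × 10⁻¹⁹ / (1.602 × 10⁻¹⁹) = 5.17 V.

V = 5.17 V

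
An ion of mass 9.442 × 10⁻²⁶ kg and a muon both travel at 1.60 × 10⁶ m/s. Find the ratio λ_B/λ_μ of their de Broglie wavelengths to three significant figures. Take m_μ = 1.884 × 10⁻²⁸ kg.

At fixed v, p = mv so λ = h/(mv) ∝ 1/m.
λ_B/λ_μ = m_μ/m_B = 1.884 × 10⁻²⁸/9.442 × 10⁻²⁶ = 2.00 × 10⁻³.

λ_B/λ_μ = 2.00 × 10⁻³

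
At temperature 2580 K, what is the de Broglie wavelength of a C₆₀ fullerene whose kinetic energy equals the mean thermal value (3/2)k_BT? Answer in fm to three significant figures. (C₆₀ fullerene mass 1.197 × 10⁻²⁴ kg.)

KE = (3/2)k_BT = 1.5 × 1.381 × 10⁻²³ × 2580 = 5.344 × 10⁻²⁰ J.
p = √(2mKE) = √(2 × 1.197 × 10⁻²⁴ × 5.344 × 10⁻²⁰) = 3.577 × 10⁻²² kg·m/s.
λ = h/p = 1.85 × 10⁻¹² m = 1850 fm.

λ = 1850 fm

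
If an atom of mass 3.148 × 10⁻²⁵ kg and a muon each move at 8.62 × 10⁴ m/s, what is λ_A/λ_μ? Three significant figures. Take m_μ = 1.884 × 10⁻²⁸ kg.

λ_A/λ_μ = 5.98 × 10⁻⁴

At fixed v, p = mv so λ = h/(mv) ∝ 1/m.
λ_A/λ_μ = m_μ/m_A = 1.884 × 10⁻²⁸/3.148 × 10⁻²⁵ = 5.98 × 10⁻⁴.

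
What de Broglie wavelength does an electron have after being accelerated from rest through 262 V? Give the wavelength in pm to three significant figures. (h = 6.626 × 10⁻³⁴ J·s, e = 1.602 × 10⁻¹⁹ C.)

KE = eV = 1.602 × 10⁻¹⁹ × 262.0 = 4.197 × 10⁻¹⁷ J.
p = √(2mKE) = √(2 × 9.109 × 10⁻³¹ × 4.197 × 10⁻¹⁷) = 8.744 × 10⁻²⁴ kg·m/s.
λ = h/p = 6.626 × 10⁻³⁴ / 8.744 × 10⁻²⁴ = 7.58 × 10⁻¹¹ m = 75.8 pm.

λ = 75.8 pm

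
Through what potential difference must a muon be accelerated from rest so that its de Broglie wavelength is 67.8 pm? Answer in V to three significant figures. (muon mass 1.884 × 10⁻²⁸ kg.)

p = h/λ = 6.626 × 10⁻³⁴ / 6.780 × 10⁻¹¹ = 9.773 × 10⁻²⁴ kg·m/s.
KE = p²/(2m) = 2.535 × 10⁻¹⁹ J.
V = KE/e = 2.535 × 10⁻¹⁹ / (1.602 × 10⁻¹⁹) = 1.58 V.

V = 1.58 V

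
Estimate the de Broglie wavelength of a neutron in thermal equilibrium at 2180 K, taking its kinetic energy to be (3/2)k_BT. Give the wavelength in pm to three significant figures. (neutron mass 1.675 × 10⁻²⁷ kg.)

λ = 53.9 pm

KE = (3/2)k_BT = 1.5 × 1.381 × 10⁻²³ × 2180 = 4.516 × 10⁻²⁰ J.
p = √(2mKE) = √(2 × 1.675 × 10⁻²⁷ × 4.516 × 10⁻²⁰) = 1.230 × 10⁻²³ kg·m/s.
λ = h/p = 5.39 × 10⁻¹¹ m = 53.9 pm.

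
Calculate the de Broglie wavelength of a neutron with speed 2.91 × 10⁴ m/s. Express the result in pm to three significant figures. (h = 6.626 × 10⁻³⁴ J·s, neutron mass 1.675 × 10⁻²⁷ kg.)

p = mv = 1.675 × 10⁻²⁷ × 2.91 × 10⁴ = 4.874 × 10⁻²³ kg·m/s.
λ = h/p = 6.626 × 10⁻³⁴ / 4.874 × 10⁻²³ = 1.36 × 10⁻¹¹ m = 13.6 pm.

λ = 13.6 pm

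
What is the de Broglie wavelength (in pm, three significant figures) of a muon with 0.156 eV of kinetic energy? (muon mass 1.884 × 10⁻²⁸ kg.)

KE = 0.156 eV = 2.499 × 10⁻²⁰ J.
p = √(2mKE) = √(2 × 1.884 × 10⁻²⁸ × 2.499 × 10⁻²⁰) = 3.069 × 10⁻²⁴ kg·m/s.
λ = h/p = 6.626 × 10⁻³⁴ / 3.069 × 10⁻²⁴ = 2.16 × 10⁻¹⁰ m = 216 pm.

λ = 216 pm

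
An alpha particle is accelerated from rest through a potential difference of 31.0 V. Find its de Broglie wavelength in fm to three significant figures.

KE = 2eV = 2 × 1.602 × 10⁻¹⁹ × 31.00 = 9.932 × 10⁻¹⁸ J.
p = √(2mKE) = √(2 × 6.645 × 10⁻²⁷ × 9.932 × 10⁻¹⁸) = 3.633 × 10⁻²² kg·m/s.
λ = h/p = 6.626 × 10⁻³⁴ / 3.633 × 10⁻²² = 1.82 × 10⁻¹² m = 1820 fm.

λ = 1820 fm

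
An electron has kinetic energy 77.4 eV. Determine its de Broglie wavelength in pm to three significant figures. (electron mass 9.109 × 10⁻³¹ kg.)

λ = 139 pm

KE = 77.4 eV = 1.240 × 10⁻¹⁷ J.
p = √(2mKE) = √(2 × 9.109 × 10⁻³¹ × 1.240 × 10⁻¹⁷) = 4.753 × 10⁻²⁴ kg·m/s.
λ = h/p = 6.626 × 10⁻³⁴ / 4.753 × 10⁻²⁴ = 1.39 × 10⁻¹⁰ m = 139 pm.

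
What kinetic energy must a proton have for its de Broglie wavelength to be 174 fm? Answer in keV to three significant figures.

p = h/λ = 6.626 × 10⁻³⁴ / 1.740 × 10⁻¹³ = 3.808 × 10⁻²¹ kg·m/s.
KE = p²/(2m) = (3.808 × 10⁻²¹)² / (2 × 1.673 × 10⁻²⁷) = 4.334 × 10⁻¹⁵ J = 27.1 keV.

KE = 27.1 keV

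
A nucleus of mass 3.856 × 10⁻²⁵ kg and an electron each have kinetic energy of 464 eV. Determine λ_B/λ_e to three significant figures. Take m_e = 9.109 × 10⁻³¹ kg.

λ_B/λ_e = 1.54 × 10⁻³

At fixed KE, p = √(2mKE) so λ = h/p ∝ 1/√m.
λ_B/λ_e = √(m_e/m_B) = √(9.109 × 10⁻³¹/3.856 × 10⁻²⁵) = √(2.362 × 10⁻⁶) = 1.54 × 10⁻³.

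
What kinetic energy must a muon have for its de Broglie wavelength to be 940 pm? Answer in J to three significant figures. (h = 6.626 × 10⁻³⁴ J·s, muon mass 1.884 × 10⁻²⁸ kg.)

KE = 1.32 × 10⁻²¹ J

p = h/λ = 6.626 × 10⁻³⁴ / 9.400 × 10⁻¹⁰ = 7.049 × 10⁻²⁵ kg·m/s.
KE = p²/(2m) = (7.049 × 10⁻²⁵)² / (2 × 1.884 × 10⁻²⁸) = 1.319 × 10⁻²¹ J = 1.32 × 10⁻²¹ J.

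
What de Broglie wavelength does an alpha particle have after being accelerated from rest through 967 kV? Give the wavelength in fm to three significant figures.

KE = 2eV = 2 × 1.602 × 10⁻¹⁹ × 9.670 × 10⁵ = 3.098 × 10⁻¹³ J.
p = √(2mKE) = √(2 × 6.645 × 10⁻²⁷ × 3.098 × 10⁻¹³) = 6.417 × 10⁻²⁰ kg·m/s.
λ = h/p = 6.626 × 10⁻³⁴ / 6.417 × 10⁻²⁰ = 1.03 × 10⁻¹⁴ m = 10.3 fm.

λ = 10.3 fm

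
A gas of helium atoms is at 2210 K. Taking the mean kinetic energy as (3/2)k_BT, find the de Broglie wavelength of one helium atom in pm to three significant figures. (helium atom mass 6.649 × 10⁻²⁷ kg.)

λ = 26.9 pm

KE = (3/2)k_BT = 1.5 × 1.381 × 10⁻²³ × 2210 = 4.578 × 10⁻²⁰ J.
p = √(2mKE) = √(2 × 6.649 × 10⁻²⁷ × 4.578 × 10⁻²⁰) = 2.467 × 10⁻²³ kg·m/s.
λ = h/p = 2.69 × 10⁻¹¹ m = 26.9 pm.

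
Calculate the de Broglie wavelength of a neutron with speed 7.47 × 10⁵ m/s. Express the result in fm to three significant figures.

λ = 530 fm

p = mv = 1.675 × 10⁻²⁷ × 7.47 × 10⁵ = 1.251 × 10⁻²¹ kg·m/s.
λ = h/p = 6.626 × 10⁻³⁴ / 1.251 × 10⁻²¹ = 5.30 × 10⁻¹³ m = 530 fm.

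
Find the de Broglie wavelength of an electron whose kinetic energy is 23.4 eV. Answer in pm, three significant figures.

KE = 23.4 eV = 3.749 × 10⁻¹⁸ J.
p = √(2mKE) = √(2 × 9.109 × 10⁻³¹ × 3.749 × 10⁻¹⁸) = 2.613 × 10⁻²⁴ kg·m/s.
λ = h/p = 6.626 × 10⁻³⁴ / 2.613 × 10⁻²⁴ = 2.54 × 10⁻¹⁰ m = 254 pm.

λ = 254 pm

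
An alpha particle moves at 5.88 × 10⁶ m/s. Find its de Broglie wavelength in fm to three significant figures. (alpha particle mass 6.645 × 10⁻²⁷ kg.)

p = mv = 6.645 × 10⁻²⁷ × 5.88 × 10⁶ = 3.907 × 10⁻²⁰ kg·m/s.
λ = h/p = 6.626 × 10⁻³⁴ / 3.907 × 10⁻²⁰ = 1.70 × 10⁻¹⁴ m = 17.0 fm.

λ = 17.0 fm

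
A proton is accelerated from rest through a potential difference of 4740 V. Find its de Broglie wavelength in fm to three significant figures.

KE = eV = 1.602 × 10⁻¹⁹ × 4740 = 7.593 × 10⁻¹⁶ J.
p = √(2mKE) = √(2 × 1.673 × 10⁻²⁷ × 7.593 × 10⁻¹⁶) = 1.594 × 10⁻²¹ kg·m/s.
λ = h/p = 6.626 × 10⁻³⁴ / 1.594 × 10⁻²¹ = 4.16 × 10⁻¹³ m = 416 fm.

λ = 416 fm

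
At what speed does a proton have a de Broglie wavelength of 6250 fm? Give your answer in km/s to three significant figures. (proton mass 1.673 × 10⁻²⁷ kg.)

p = h/λ = 6.626 × 10⁻³⁴ / 6.250 × 10⁻¹² = 1.060 × 10⁻²² kg·m/s.
v = p/m = 1.060 × 10⁻²² / 1.673 × 10⁻²⁷ = 6.34 × 10⁴ m/s = 63.4 km/s.

v = 63.4 km/s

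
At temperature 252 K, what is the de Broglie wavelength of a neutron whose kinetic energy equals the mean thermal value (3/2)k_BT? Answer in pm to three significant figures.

λ = 158 pm

KE = (3/2)k_BT = 1.5 × 1.381 × 10⁻²³ × 252 = 5.220 × 10⁻²¹ J.
p = √(2mKE) = √(2 × 1.675 × 10⁻²⁷ × 5.220 × 10⁻²¹) = 4.182 × 10⁻²⁴ kg·m/s.
λ = h/p = 1.58 × 10⁻¹⁰ m = 158 pm.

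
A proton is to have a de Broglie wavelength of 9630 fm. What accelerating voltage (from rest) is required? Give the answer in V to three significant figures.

V = 8.83 V

p = h/λ = 6.626 × 10⁻³⁴ / 9.630 × 10⁻¹² = 6.881 × 10⁻²³ kg·m/s.
KE = p²/(2m) = 1.415 × 10⁻¹⁸ J.
V = KE/e = 1.415 × 10⁻¹⁸ / (1.602 × 10⁻¹⁹) = 8.83 V.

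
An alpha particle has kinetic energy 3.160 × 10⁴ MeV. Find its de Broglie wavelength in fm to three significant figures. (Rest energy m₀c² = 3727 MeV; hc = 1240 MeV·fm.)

Total energy E = KE + m₀c² = 3.160 × 10⁴ + 3727 = 35327 MeV.
(pc)² = E² − (m₀c²)² = (35327)² − (3727)² = 1.234 × 10⁹ MeV², so pc = 3.513 × 10⁴ MeV.
λ = hc/(pc) = 1240 MeV·fm / 3.513 × 10⁴ MeV = 0.0353 fm.

λ = 0.0353 fm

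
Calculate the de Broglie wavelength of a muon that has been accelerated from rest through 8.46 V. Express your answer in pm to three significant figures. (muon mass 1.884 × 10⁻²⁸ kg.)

λ = 29.3 pm

KE = eV = 1.602 × 10⁻¹⁹ × 8.460 = 1.355 × 10⁻¹⁸ J.
p = √(2mKE) = √(2 × 1.884 × 10⁻²⁸ × 1.355 × 10⁻¹⁸) = 2.260 × 10⁻²³ kg·m/s.
λ = h/p = 6.626 × 10⁻³⁴ / 2.260 × 10⁻²³ = 2.93 × 10⁻¹¹ m = 29.3 pm.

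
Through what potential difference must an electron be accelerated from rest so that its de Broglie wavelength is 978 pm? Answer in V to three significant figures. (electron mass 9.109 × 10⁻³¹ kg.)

p = h/λ = 6.626 × 10⁻³⁴ / 9.780 × 10⁻¹⁰ = 6.775 × 10⁻²⁵ kg·m/s.
KE = p²/(2m) = 2.520 × 10⁻¹⁹ J.
V = KE/e = 2.520 × 10⁻¹⁹ / (1.602 × 10⁻¹⁹) = 1.57 V.

V = 1.57 V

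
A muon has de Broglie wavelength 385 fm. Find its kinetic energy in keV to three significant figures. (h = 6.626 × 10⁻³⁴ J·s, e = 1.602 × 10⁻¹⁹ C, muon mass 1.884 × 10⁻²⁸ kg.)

p = h/λ = 6.626 × 10⁻³⁴ / 3.850 × 10⁻¹³ = 1.721 × 10⁻²¹ kg·m/s.
KE = p²/(2m) = (1.721 × 10⁻²¹)² / (2 × 1.884 × 10⁻²⁸) = 7.861 × 10⁻¹⁵ J = 49.1 keV.

KE = 49.1 keV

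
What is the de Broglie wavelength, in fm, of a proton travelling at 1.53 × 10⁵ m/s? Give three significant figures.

p = mv = 1.673 × 10⁻²⁷ × 1.53 × 10⁵ = 2.560 × 10⁻²² kg·m/s.
λ = h/p = 6.626 × 10⁻³⁴ / 2.560 × 10⁻²² = 2.59 × 10⁻¹² m = 2590 fm.

λ = 2590 fm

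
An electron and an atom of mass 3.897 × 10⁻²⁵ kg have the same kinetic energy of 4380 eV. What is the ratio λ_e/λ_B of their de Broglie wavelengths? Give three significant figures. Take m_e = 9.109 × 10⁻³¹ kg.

λ_e/λ_B = 654

At fixed KE, p = √(2mKE) so λ = h/p ∝ 1/√m.
λ_e/λ_B = √(m_B/m_e) = √(3.897 × 10⁻²⁵/9.109 × 10⁻³¹) = √(4.278 × 10⁵) = 654.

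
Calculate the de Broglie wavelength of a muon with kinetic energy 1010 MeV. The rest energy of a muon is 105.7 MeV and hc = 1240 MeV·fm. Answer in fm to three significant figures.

λ = 1.12 fm

Total energy E = KE + m₀c² = 1010 + 105.7 = 1115.7 MeV.
(pc)² = E² − (m₀c²)² = (1115.7)² − (105.7)² = 1.234 × 10⁶ MeV², so pc = 1111 MeV.
λ = hc/(pc) = 1240 MeV·fm / 1111 MeV = 1.12 fm.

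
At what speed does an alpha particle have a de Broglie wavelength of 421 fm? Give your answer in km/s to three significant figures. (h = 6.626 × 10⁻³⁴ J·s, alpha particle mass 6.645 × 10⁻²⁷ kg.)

p = h/λ = 6.626 × 10⁻³⁴ / 4.210 × 10⁻¹³ = 1.574 × 10⁻²¹ kg·m/s.
v = p/m = 1.574 × 10⁻²¹ / 6.645 × 10⁻²⁷ = 2.37 × 10⁵ m/s = 237 km/s.

v = 237 km/s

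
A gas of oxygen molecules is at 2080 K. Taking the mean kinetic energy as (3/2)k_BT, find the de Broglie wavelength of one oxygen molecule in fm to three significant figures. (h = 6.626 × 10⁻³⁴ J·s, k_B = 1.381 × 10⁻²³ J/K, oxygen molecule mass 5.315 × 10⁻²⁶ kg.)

λ = 9790 fm

KE = (3/2)k_BT = 1.5 × 1.381 × 10⁻²³ × 2080 = 4.309 × 10⁻²⁰ J.
p = √(2mKE) = √(2 × 5.315 × 10⁻²⁶ × 4.309 × 10⁻²⁰) = 6.768 × 10⁻²³ kg·m/s.
λ = h/p = 9.79 × 10⁻¹² m = 9790 fm.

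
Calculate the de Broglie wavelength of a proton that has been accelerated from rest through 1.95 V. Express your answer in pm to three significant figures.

KE = eV = 1.602 × 10⁻¹⁹ × 1.950 = 3.124 × 10⁻¹⁹ J.
p = √(2mKE) = √(2 × 1.673 × 10⁻²⁷ × 3.124 × 10⁻¹⁹) = 3.233 × 10⁻²³ kg·m/s.
λ = h/p = 6.626 × 10⁻³⁴ / 3.233 × 10⁻²³ = 2.05 × 10⁻¹¹ m = 20.5 pm.

λ = 20.5 pm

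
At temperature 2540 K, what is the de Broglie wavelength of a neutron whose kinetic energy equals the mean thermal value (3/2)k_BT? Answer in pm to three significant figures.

λ = 49.9 pm

KE = (3/2)k_BT = 1.5 × 1.381 × 10⁻²³ × 2540 = 5.262 × 10⁻²⁰ J.
p = √(2mKE) = √(2 × 1.675 × 10⁻²⁷ × 5.262 × 10⁻²⁰) = 1.328 × 10⁻²³ kg·m/s.
λ = h/p = 4.99 × 10⁻¹¹ m = 49.9 pm.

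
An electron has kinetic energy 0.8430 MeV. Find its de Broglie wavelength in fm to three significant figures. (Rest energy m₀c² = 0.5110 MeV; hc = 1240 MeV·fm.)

Total energy E = KE + m₀c² = 0.8430 + 0.5110 = 1.3540 MeV.
(pc)² = E² − (m₀c²)² = (1.3540)² − (0.5110)² = 1.572 MeV², so pc = 1.254 MeV.
λ = hc/(pc) = 1240 MeV·fm / 1.254 MeV = 989 fm.

λ = 989 fm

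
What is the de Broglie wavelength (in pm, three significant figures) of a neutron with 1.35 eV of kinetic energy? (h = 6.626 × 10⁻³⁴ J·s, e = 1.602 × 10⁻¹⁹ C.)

λ = 24.6 pm

KE = 1.35 eV = 2.163 × 10⁻¹⁹ J.
p = √(2mKE) = √(2 × 1.675 × 10⁻²⁷ × 2.163 × 10⁻¹⁹) = 2.692 × 10⁻²³ kg·m/s.
λ = h/p = 6.626 × 10⁻³⁴ / 2.692 × 10⁻²³ = 2.46 × 10⁻¹¹ m = 24.6 pm.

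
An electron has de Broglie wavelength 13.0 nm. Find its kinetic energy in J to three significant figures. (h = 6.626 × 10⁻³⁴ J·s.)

KE = 1.43 × 10⁻²¹ J

p = h/λ = 6.626 × 10⁻³⁴ / 1.300 × 10⁻⁸ = 5.097 × 10⁻²⁶ kg·m/s.
KE = p²/(2m) = (5.097 × 10⁻²⁶)² / (2 × 9.109 × 10⁻³¹) = 1.426 × 10⁻²¹ J = 1.43 × 10⁻²¹ J.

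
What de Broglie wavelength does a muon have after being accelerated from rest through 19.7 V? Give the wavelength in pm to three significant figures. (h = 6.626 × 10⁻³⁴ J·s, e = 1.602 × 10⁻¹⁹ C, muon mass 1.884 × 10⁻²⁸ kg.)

λ = 19.2 pm

KE = eV = 1.602 × 10⁻¹⁹ × 19.70 = 3.156 × 10⁻¹⁸ J.
p = √(2mKE) = √(2 × 1.884 × 10⁻²⁸ × 3.156 × 10⁻¹⁸) = 3.448 × 10⁻²³ kg·m/s.
λ = h/p = 6.626 × 10⁻³⁴ / 3.448 × 10⁻²³ = 1.92 × 10⁻¹¹ m = 19.2 pm.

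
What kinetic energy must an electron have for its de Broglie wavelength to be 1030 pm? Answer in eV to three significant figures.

p = h/λ = 6.626 × 10⁻³⁴ / 1.030 × 10⁻⁹ = 6.433 × 10⁻²⁵ kg·m/s.
KE = p²/(2m) = (6.433 × 10⁻²⁵)² / (2 × 9.109 × 10⁻³¹) = 2.272 × 10⁻¹⁹ J = 1.42 eV.

KE = 1.42 eV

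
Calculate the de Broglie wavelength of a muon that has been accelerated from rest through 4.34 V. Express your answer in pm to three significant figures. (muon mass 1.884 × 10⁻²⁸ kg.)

KE = eV = 1.602 × 10⁻¹⁹ × 4.340 = 6.953 × 10⁻¹⁹ J.
p = √(2mKE) = √(2 × 1.884 × 10⁻²⁸ × 6.953 × 10⁻¹⁹) = 1.619 × 10⁻²³ kg·m/s.
λ = h/p = 6.626 × 10⁻³⁴ / 1.619 × 10⁻²³ = 4.09 × 10⁻¹¹ m = 40.9 pm.

λ = 40.9 pm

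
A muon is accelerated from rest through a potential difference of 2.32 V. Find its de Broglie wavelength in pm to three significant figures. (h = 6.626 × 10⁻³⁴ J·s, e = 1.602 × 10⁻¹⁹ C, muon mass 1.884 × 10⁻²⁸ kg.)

λ = 56.0 pm

KE = eV = 1.602 × 10⁻¹⁹ × 2.320 = 3.717 × 10⁻¹⁹ J.
p = √(2mKE) = √(2 × 1.884 × 10⁻²⁸ × 3.717 × 10⁻¹⁹) = 1.183 × 10⁻²³ kg·m/s.
λ = h/p = 6.626 × 10⁻³⁴ / 1.183 × 10⁻²³ = 5.60 × 10⁻¹¹ m = 56.0 pm.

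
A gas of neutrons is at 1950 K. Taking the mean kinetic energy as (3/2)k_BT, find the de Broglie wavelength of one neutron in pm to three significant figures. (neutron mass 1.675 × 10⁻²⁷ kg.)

KE = (3/2)k_BT = 1.5 × 1.381 × 10⁻²³ × 1950 = 4.039 × 10⁻²⁰ J.
p = √(2mKE) = √(2 × 1.675 × 10⁻²⁷ × 4.039 × 10⁻²⁰) = 1.163 × 10⁻²³ kg·m/s.
λ = h/p = 5.70 × 10⁻¹¹ m = 57.0 pm.

λ = 57.0 pm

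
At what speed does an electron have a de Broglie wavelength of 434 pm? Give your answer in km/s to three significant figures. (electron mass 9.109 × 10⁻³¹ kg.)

p = h/λ = 6.626 × 10⁻³⁴ / 4.340 × 10⁻¹⁰ = 1.527 × 10⁻²⁴ kg·m/s.
v = p/m = 1.527 × 10⁻²⁴ / 9.109 × 10⁻³¹ = 1.68 × 10⁶ m/s = 1680 km/s.

v = 1680 km/s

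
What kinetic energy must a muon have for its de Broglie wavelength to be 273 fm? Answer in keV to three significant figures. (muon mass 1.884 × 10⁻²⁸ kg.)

p = h/λ = 6.626 × 10⁻³⁴ / 2.730 × 10⁻¹³ = 2.427 × 10⁻²¹ kg·m/s.
KE = p²/(2m) = (2.427 × 10⁻²¹)² / (2 × 1.884 × 10⁻²⁸) = 1.563 × 10⁻¹⁴ J = 97.6 keV.

KE = 97.6 keV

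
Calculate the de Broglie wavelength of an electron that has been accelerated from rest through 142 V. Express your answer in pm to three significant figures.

KE = eV = 1.602 × 10⁻¹⁹ × 142.0 = 2.275 × 10⁻¹⁷ J.
p = √(2mKE) = √(2 × 9.109 × 10⁻³¹ × 2.275 × 10⁻¹⁷) = 6.438 × 10⁻²⁴ kg·m/s.
λ = h/p = 6.626 × 10⁻³⁴ / 6.438 × 10⁻²⁴ = 1.03 × 10⁻¹⁰ m = 103 pm.

λ = 103 pm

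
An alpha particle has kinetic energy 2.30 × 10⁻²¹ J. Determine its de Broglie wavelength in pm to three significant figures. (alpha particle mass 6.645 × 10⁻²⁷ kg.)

λ = 120 pm

p = √(2mKE) = √(2 × 6.645 × 10⁻²⁷ × 2.300 × 10⁻²¹) = 5.529 × 10⁻²⁴ kg·m/s.
λ = h/p = 6.626 × 10⁻³⁴ / 5.529 × 10⁻²⁴ = 1.20 × 10⁻¹⁰ m = 120 pm.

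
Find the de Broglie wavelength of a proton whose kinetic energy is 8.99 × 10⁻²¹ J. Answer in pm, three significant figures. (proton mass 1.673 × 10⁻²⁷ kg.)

λ = 121 pm

p = √(2mKE) = √(2 × 1.673 × 10⁻²⁷ × 8.990 × 10⁻²¹) = 5.485 × 10⁻²⁴ kg·m/s.
λ = h/p = 6.626 × 10⁻³⁴ / 5.485 × 10⁻²⁴ = 1.21 × 10⁻¹⁰ m = 121 pm.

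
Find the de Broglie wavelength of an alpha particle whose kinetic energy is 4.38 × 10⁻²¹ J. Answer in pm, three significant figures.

p = √(2mKE) = √(2 × 6.645 × 10⁻²⁷ × 4.380 × 10⁻²¹) = 7.630 × 10⁻²⁴ kg·m/s.
λ = h/p = 6.626 × 10⁻³⁴ / 7.630 × 10⁻²⁴ = 8.68 × 10⁻¹¹ m = 86.8 pm.

λ = 86.8 pm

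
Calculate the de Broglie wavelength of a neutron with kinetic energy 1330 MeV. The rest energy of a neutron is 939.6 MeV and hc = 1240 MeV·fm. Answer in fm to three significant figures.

λ = 0.600 fm

Total energy E = KE + m₀c² = 1330 + 939.6 = 2269.6 MeV.
(pc)² = E² − (m₀c²)² = (2269.6)² − (939.6)² = 4.268 × 10⁶ MeV², so pc = 2066 MeV.
λ = hc/(pc) = 1240 MeV·fm / 2066 MeV = 0.600 fm.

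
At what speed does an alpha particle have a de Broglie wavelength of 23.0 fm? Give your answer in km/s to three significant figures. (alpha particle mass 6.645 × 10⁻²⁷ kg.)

v = 4340 km/s

p = h/λ = 6.626 × 10⁻³⁴ / 2.300 × 10⁻¹⁴ = 2.881 × 10⁻²⁰ kg·m/s.
v = p/m = 2.881 × 10⁻²⁰ / 6.645 × 10⁻²⁷ = 4.34 × 10⁶ m/s = 4340 km/s.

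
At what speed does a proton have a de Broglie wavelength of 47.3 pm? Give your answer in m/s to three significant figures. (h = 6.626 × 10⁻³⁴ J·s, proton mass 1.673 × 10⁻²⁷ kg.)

p = h/λ = 6.626 × 10⁻³⁴ / 4.730 × 10⁻¹¹ = 1.401 × 10⁻²³ kg·m/s.
v = p/m = 1.401 × 10⁻²³ / 1.673 × 10⁻²⁷ = 8.37 × 10³ m/s = 8370 m/s.

v = 8370 m/s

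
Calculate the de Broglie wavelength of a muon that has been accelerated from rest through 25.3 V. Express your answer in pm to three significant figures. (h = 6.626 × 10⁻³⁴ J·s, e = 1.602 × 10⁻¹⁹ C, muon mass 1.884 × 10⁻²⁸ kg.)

λ = 17.0 pm

KE = eV = 1.602 × 10⁻¹⁹ × 25.30 = 4.053 × 10⁻¹⁸ J.
p = √(2mKE) = √(2 × 1.884 × 10⁻²⁸ × 4.053 × 10⁻¹⁸) = 3.908 × 10⁻²³ kg·m/s.
λ = h/p = 6.626 × 10⁻³⁴ / 3.908 × 10⁻²³ = 1.70 × 10⁻¹¹ m = 17.0 pm.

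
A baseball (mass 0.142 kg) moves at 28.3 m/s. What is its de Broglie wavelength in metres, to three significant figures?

p = mv = 0.142 × 28.3 = 4.019 kg·m/s.
λ = h/p = 6.626 × 10⁻³⁴ / 4.019 = 1.65 × 10⁻³⁴ m.

λ = 1.65 × 10⁻³⁴ m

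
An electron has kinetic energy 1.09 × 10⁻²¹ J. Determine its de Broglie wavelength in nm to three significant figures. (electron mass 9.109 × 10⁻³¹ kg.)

λ = 14.9 nm

p = √(2mKE) = √(2 × 9.109 × 10⁻³¹ × 1.090 × 10⁻²¹) = 4.456 × 10⁻²⁶ kg·m/s.
λ = h/p = 6.626 × 10⁻³⁴ / 4.456 × 10⁻²⁶ = 1.49 × 10⁻⁸ m = 14.9 nm.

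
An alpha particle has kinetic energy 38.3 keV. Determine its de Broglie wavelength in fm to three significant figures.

λ = 73.4 fm

KE = 38.3 keV = 6.136 × 10⁻¹⁵ J.
p = √(2mKE) = √(2 × 6.645 × 10⁻²⁷ × 6.136 × 10⁻¹⁵) = 9.030 × 10⁻²¹ kg·m/s.
λ = h/p = 6.626 × 10⁻³⁴ / 9.030 × 10⁻²¹ = 7.34 × 10⁻¹⁴ m = 73.4 fm.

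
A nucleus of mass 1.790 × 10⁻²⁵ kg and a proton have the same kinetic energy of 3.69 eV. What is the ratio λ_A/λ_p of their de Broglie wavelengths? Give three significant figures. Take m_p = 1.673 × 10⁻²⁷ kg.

λ_A/λ_p = 0.0967

At fixed KE, p = √(2mKE) so λ = h/p ∝ 1/√m.
λ_A/λ_p = √(m_p/m_A) = √(1.673 × 10⁻²⁷/1.790 × 10⁻²⁵) = √(9.346 × 10⁻³) = 0.0967.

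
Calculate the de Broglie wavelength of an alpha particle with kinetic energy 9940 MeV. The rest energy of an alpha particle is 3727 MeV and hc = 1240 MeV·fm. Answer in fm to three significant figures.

Total energy E = KE + m₀c² = 9940 + 3727 = 13667 MeV.
(pc)² = E² − (m₀c²)² = (13667)² − (3727)² = 1.729 × 10⁸ MeV², so pc = 1.315 × 10⁴ MeV.
λ = hc/(pc) = 1240 MeV·fm / 1.315 × 10⁴ MeV = 0.0943 fm.

λ = 0.0943 fm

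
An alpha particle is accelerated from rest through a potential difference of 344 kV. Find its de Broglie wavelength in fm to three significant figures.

KE = 2eV = 2 × 1.602 × 10⁻¹⁹ × 3.440 × 10⁵ = 1.102 × 10⁻¹³ J.
p = √(2mKE) = √(2 × 6.645 × 10⁻²⁷ × 1.102 × 10⁻¹³) = 3.827 × 10⁻²⁰ kg·m/s.
λ = h/p = 6.626 × 10⁻³⁴ / 3.827 × 10⁻²⁰ = 1.73 × 10⁻¹⁴ m = 17.3 fm.

λ = 17.3 fm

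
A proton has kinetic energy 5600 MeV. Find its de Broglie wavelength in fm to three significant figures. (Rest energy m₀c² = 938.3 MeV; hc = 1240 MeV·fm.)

Total energy E = KE + m₀c² = 5600 + 938.3 = 6538.3 MeV.
(pc)² = E² − (m₀c²)² = (6538.3)² − (938.3)² = 4.187 × 10⁷ MeV², so pc = 6471 MeV.
λ = hc/(pc) = 1240 MeV·fm / 6471 MeV = 0.192 fm.

λ = 0.192 fm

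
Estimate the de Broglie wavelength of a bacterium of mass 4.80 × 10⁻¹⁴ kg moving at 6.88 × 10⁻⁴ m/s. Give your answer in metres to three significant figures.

p = mv = 4.80 × 10⁻¹⁴ × 6.88 × 10⁻⁴ = 3.302 × 10⁻¹⁷ kg·m/s.
λ = h/p = 6.626 × 10⁻³⁴ / 3.302 × 10⁻¹⁷ = 2.01 × 10⁻¹⁷ m.

λ = 2.01 × 10⁻¹⁷ m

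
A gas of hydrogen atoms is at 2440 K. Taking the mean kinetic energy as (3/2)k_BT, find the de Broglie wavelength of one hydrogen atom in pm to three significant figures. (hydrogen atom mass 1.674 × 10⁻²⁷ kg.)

KE = (3/2)k_BT = 1.5 × 1.381 × 10⁻²³ × 2440 = 5.054 × 10⁻²⁰ J.
p = √(2mKE) = √(2 × 1.674 × 10⁻²⁷ × 5.054 × 10⁻²⁰) = 1.301 × 10⁻²³ kg·m/s.
λ = h/p = 5.09 × 10⁻¹¹ m = 50.9 pm.

λ = 50.9 pm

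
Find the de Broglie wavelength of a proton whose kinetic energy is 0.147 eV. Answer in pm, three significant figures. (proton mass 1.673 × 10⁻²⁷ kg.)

λ = 74.6 pm

KE = 0.147 eV = 2.355 × 10⁻²⁰ J.
p = √(2mKE) = √(2 × 1.673 × 10⁻²⁷ × 2.355 × 10⁻²⁰) = 8.877 × 10⁻²⁴ kg·m/s.
λ = h/p = 6.626 × 10⁻³⁴ / 8.877 × 10⁻²⁴ = 7.46 × 10⁻¹¹ m = 74.6 pm.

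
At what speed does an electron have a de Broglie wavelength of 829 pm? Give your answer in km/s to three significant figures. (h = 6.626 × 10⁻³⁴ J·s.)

v = 877 km/s

p = h/λ = 6.626 × 10⁻³⁴ / 8.290 × 10⁻¹⁰ = 7.993 × 10⁻²⁵ kg·m/s.
v = p/m = 7.993 × 10⁻²⁵ / 9.109 × 10⁻³¹ = 8.77 × 10⁵ m/s = 877 km/s.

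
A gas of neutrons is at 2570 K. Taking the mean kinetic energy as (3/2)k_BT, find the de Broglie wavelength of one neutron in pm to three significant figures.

λ = 49.6 pm

KE = (3/2)k_BT = 1.5 × 1.381 × 10⁻²³ × 2570 = 5.324 × 10⁻²⁰ J.
p = √(2mKE) = √(2 × 1.675 × 10⁻²⁷ × 5.324 × 10⁻²⁰) = 1.335 × 10⁻²³ kg·m/s.
λ = h/p = 4.96 × 10⁻¹¹ m = 49.6 pm.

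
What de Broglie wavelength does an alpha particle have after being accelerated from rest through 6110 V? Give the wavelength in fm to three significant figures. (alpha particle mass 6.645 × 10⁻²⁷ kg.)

KE = 2eV = 2 × 1.602 × 10⁻¹⁹ × 6110 = 1.958 × 10⁻¹⁵ J.
p = √(2mKE) = √(2 × 6.645 × 10⁻²⁷ × 1.958 × 10⁻¹⁵) = 5.101 × 10⁻²¹ kg·m/s.
λ = h/p = 6.626 × 10⁻³⁴ / 5.101 × 10⁻²¹ = 1.30 × 10⁻¹³ m = 130 fm.

λ = 130 fm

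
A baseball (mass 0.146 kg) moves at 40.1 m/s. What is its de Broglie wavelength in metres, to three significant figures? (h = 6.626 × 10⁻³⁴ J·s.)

λ = 1.13 × 10⁻³⁴ m

p = mv = 0.146 × 40.1 = 5.855 kg·m/s.
λ = h/p = 6.626 × 10⁻³⁴ / 5.855 = 1.13 × 10⁻³⁴ m.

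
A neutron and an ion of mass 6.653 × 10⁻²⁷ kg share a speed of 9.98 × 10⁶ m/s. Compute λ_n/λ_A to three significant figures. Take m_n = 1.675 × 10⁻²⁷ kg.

At fixed v, p = mv so λ = h/(mv) ∝ 1/m.
λ_n/λ_A = m_A/m_n = 6.653 × 10⁻²⁷/1.675 × 10⁻²⁷ = 3.97.

λ_n/λ_A = 3.97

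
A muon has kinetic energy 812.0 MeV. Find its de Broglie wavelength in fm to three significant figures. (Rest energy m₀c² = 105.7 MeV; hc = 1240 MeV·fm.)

λ = 1.36 fm

Total energy E = KE + m₀c² = 812.0 + 105.7 = 917.7 MeV.
(pc)² = E² − (m₀c²)² = (917.7)² − (105.7)² = 8.310 × 10⁵ MeV², so pc = 911.6 MeV.
λ = hc/(pc) = 1240 MeV·fm / 911.6 MeV = 1.36 fm.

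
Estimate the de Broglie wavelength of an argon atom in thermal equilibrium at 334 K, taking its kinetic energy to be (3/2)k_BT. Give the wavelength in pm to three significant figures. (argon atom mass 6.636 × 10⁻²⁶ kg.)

KE = (3/2)k_BT = 1.5 × 1.381 × 10⁻²³ × 334 = 6.919 × 10⁻²¹ J.
p = √(2mKE) = √(2 × 6.636 × 10⁻²⁶ × 6.919 × 10⁻²¹) = 3.030 × 10⁻²³ kg·m/s.
λ = h/p = 2.19 × 10⁻¹¹ m = 21.9 pm.

λ = 21.9 pm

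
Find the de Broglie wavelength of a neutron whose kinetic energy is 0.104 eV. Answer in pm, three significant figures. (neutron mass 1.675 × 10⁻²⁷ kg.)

λ = 88.7 pm

KE = 0.104 eV = 1.666 × 10⁻²⁰ J.
p = √(2mKE) = √(2 × 1.675 × 10⁻²⁷ × 1.666 × 10⁻²⁰) = 7.471 × 10⁻²⁴ kg·m/s.
λ = h/p = 6.626 × 10⁻³⁴ / 7.471 × 10⁻²⁴ = 8.87 × 10⁻¹¹ m = 88.7 pm.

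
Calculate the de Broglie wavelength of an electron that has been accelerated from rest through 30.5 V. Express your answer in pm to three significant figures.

λ = 222 pm

KE = eV = 1.602 × 10⁻¹⁹ × 30.50 = 4.886 × 10⁻¹⁸ J.
p = √(2mKE) = √(2 × 9.109 × 10⁻³¹ × 4.886 × 10⁻¹⁸) = 2.984 × 10⁻²⁴ kg·m/s.
λ = h/p = 6.626 × 10⁻³⁴ / 2.984 × 10⁻²⁴ = 2.22 × 10⁻¹⁰ m = 222 pm.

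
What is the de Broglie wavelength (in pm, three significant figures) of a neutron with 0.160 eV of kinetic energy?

KE = 0.160 eV = 2.563 × 10⁻²⁰ J.
p = √(2mKE) = √(2 × 1.675 × 10⁻²⁷ × 2.563 × 10⁻²⁰) = 9.266 × 10⁻²⁴ kg·m/s.
λ = h/p = 6.626 × 10⁻³⁴ / 9.266 × 10⁻²⁴ = 7.15 × 10⁻¹¹ m = 71.5 pm.

λ = 71.5 pm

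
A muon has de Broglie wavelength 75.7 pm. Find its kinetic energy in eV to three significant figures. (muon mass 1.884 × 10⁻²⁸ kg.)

KE = 1.27 eV

p = h/λ = 6.626 × 10⁻³⁴ / 7.570 × 10⁻¹¹ = 8.753 × 10⁻²⁴ kg·m/s.
KE = p²/(2m) = (8.753 × 10⁻²⁴)² / (2 × 1.884 × 10⁻²⁸) = 2.033 × 10⁻¹⁹ J = 1.27 eV.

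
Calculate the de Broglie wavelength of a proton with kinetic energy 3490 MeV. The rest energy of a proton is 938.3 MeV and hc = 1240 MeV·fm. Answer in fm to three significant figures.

λ = 0.287 fm

Total energy E = KE + m₀c² = 3490 + 938.3 = 4428.3 MeV.
(pc)² = E² − (m₀c²)² = (4428.3)² − (938.3)² = 1.873 × 10⁷ MeV², so pc = 4328 MeV.
λ = hc/(pc) = 1240 MeV·fm / 4328 MeV = 0.287 fm.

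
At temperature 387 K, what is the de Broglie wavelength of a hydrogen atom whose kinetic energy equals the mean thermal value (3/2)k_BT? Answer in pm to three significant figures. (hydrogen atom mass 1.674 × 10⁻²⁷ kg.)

λ = 128 pm

KE = (3/2)k_BT = 1.5 × 1.381 × 10⁻²³ × 387 = 8.017 × 10⁻²¹ J.
p = √(2mKE) = √(2 × 1.674 × 10⁻²⁷ × 8.017 × 10⁻²¹) = 5.181 × 10⁻²⁴ kg·m/s.
λ = h/p = 1.28 × 10⁻¹⁰ m = 128 pm.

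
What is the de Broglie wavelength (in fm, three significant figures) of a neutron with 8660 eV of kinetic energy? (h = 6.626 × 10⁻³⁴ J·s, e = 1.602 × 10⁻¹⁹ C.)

λ = 307 fm

KE = 8660 eV = 1.387 × 10⁻¹⁵ J.
p = √(2mKE) = √(2 × 1.675 × 10⁻²⁷ × 1.387 × 10⁻¹⁵) = 2.156 × 10⁻²¹ kg·m/s.
λ = h/p = 6.626 × 10⁻³⁴ / 2.156 × 10⁻²¹ = 3.07 × 10⁻¹³ m = 307 fm.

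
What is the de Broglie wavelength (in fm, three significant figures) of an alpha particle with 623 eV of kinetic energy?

λ = 575 fm

KE = 623 eV = 9.980 × 10⁻¹⁷ J.
p = √(2mKE) = √(2 × 6.645 × 10⁻²⁷ × 9.980 × 10⁻¹⁷) = 1.152 × 10⁻²¹ kg·m/s.
λ = h/p = 6.626 × 10⁻³⁴ / 1.152 × 10⁻²¹ = 5.75 × 10⁻¹³ m = 575 fm.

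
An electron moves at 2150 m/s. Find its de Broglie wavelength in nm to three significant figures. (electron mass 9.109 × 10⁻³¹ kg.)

p = mv = 9.109 × 10⁻³¹ × 2150 = 1.958 × 10⁻²⁷ kg·m/s.
λ = h/p = 6.626 × 10⁻³⁴ / 1.958 × 10⁻²⁷ = 3.38 × 10⁻⁷ m = 338 nm.

λ = 338 nm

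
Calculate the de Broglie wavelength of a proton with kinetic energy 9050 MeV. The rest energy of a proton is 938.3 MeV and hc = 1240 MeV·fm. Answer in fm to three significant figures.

λ = 0.125 fm

Total energy E = KE + m₀c² = 9050 + 938.3 = 9988.3 MeV.
(pc)² = E² − (m₀c²)² = (9988.3)² − (938.3)² = 9.889 × 10⁷ MeV², so pc = 9944 MeV.
λ = hc/(pc) = 1240 MeV·fm / 9944 MeV = 0.125 fm.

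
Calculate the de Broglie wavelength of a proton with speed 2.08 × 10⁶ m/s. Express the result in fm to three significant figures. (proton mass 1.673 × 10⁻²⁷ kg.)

λ = 190 fm

p = mv = 1.673 × 10⁻²⁷ × 2.08 × 10⁶ = 3.480 × 10⁻²¹ kg·m/s.
λ = h/p = 6.626 × 10⁻³⁴ / 3.480 × 10⁻²¹ = 1.90 × 10⁻¹³ m = 190 fm.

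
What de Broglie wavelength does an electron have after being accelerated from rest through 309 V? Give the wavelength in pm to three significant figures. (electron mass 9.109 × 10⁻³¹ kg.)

λ = 69.8 pm

KE = eV = 1.602 × 10⁻¹⁹ × 309.0 = 4.950 × 10⁻¹⁷ J.
p = √(2mKE) = √(2 × 9.109 × 10⁻³¹ × 4.950 × 10⁻¹⁷) = 9.496 × 10⁻²⁴ kg·m/s.
λ = h/p = 6.626 × 10⁻³⁴ / 9.496 × 10⁻²⁴ = 6.98 × 10⁻¹¹ m = 69.8 pm.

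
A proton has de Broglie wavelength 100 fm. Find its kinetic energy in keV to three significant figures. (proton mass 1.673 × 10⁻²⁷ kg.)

KE = 81.9 keV

p = h/λ = 6.626 × 10⁻³⁴ / 1.000 × 10⁻¹³ = 6.626 × 10⁻²¹ kg·m/s.
KE = p²/(2m) = (6.626 × 10⁻²¹)² / (2 × 1.673 × 10⁻²⁷) = 1.312 × 10⁻¹⁴ J = 81.9 keV.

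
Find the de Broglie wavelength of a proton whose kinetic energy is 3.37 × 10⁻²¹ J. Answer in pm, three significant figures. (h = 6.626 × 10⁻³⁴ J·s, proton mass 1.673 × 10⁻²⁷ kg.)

λ = 197 pm

p = √(2mKE) = √(2 × 1.673 × 10⁻²⁷ × 3.370 × 10⁻²¹) = 3.358 × 10⁻²⁴ kg·m/s.
λ = h/p = 6.626 × 10⁻³⁴ / 3.358 × 10⁻²⁴ = 1.97 × 10⁻¹⁰ m = 197 pm.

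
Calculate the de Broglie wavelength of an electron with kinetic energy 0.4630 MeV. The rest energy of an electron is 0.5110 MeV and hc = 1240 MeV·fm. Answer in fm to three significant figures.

Total energy E = KE + m₀c² = 0.4630 + 0.5110 = 0.9740 MeV.
(pc)² = E² − (m₀c²)² = (0.9740)² − (0.5110)² = 0.6876 MeV², so pc = 0.8292 MeV.
λ = hc/(pc) = 1240 MeV·fm / 0.8292 MeV = 1500 fm.

λ = 1500 fm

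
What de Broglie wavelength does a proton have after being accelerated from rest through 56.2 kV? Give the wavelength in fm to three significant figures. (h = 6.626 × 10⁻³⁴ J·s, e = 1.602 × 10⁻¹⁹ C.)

KE = eV = 1.602 × 10⁻¹⁹ × 5.620 × 10⁴ = 9.003 × 10⁻¹⁵ J.
p = √(2mKE) = √(2 × 1.673 × 10⁻²⁷ × 9.003 × 10⁻¹⁵) = 5.489 × 10⁻²¹ kg·m/s.
λ = h/p = 6.626 × 10⁻³⁴ / 5.489 × 10⁻²¹ = 1.21 × 10⁻¹³ m = 121 fm.

λ = 121 fm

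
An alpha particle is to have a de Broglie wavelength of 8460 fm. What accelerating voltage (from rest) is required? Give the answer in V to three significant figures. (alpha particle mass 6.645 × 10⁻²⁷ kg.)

p = h/λ = 6.626 × 10⁻³⁴ / 8.460 × 10⁻¹² = 7.832 × 10⁻²³ kg·m/s.
KE = p²/(2m) = 4.616 × 10⁻¹⁹ J.
V = KE/2e = 4.616 × 10⁻¹⁹ / (2 × 1.602 × 10⁻¹⁹) = 1.44 V.

V = 1.44 V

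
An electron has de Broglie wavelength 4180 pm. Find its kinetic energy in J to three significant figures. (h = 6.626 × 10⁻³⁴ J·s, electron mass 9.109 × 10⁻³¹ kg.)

KE = 1.38 × 10⁻²⁰ J

p = h/λ = 6.626 × 10⁻³⁴ / 4.180 × 10⁻⁹ = 1.585 × 10⁻²⁵ kg·m/s.
KE = p²/(2m) = (1.585 × 10⁻²⁵)² / (2 × 9.109 × 10⁻³¹) = 1.379 × 10⁻²⁰ J = 1.38 × 10⁻²⁰ J.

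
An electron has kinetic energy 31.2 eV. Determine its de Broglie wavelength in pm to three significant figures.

λ = 220 pm

KE = 31.2 eV = 4.998 × 10⁻¹⁸ J.
p = √(2mKE) = √(2 × 9.109 × 10⁻³¹ × 4.998 × 10⁻¹⁸) = 3.018 × 10⁻²⁴ kg·m/s.
λ = h/p = 6.626 × 10⁻³⁴ / 3.018 × 10⁻²⁴ = 2.20 × 10⁻¹⁰ m = 220 pm.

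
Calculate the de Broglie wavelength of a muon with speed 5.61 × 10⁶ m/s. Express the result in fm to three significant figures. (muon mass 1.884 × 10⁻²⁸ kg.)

λ = 627 fm

p = mv = 1.884 × 10⁻²⁸ × 5.61 × 10⁶ = 1.057 × 10⁻²¹ kg·m/s.
λ = h/p = 6.626 × 10⁻³⁴ / 1.057 × 10⁻²¹ = 6.27 × 10⁻¹³ m = 627 fm.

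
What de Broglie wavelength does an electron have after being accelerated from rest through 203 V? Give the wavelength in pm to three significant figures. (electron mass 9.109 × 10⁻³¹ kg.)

λ = 86.1 pm

KE = eV = 1.602 × 10⁻¹⁹ × 203.0 = 3.252 × 10⁻¹⁷ J.
p = √(2mKE) = √(2 × 9.109 × 10⁻³¹ × 3.252 × 10⁻¹⁷) = 7.697 × 10⁻²⁴ kg·m/s.
λ = h/p = 6.626 × 10⁻³⁴ / 7.697 × 10⁻²⁴ = 8.61 × 10⁻¹¹ m = 86.1 pm.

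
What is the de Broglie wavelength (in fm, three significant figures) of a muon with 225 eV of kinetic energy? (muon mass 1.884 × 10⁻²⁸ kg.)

KE = 225 eV = 3.605 × 10⁻¹⁷ J.
p = √(2mKE) = √(2 × 1.884 × 10⁻²⁸ × 3.605 × 10⁻¹⁷) = 1.165 × 10⁻²² kg·m/s.
λ = h/p = 6.626 × 10⁻³⁴ / 1.165 × 10⁻²² = 5.69 × 10⁻¹² m = 5690 fm.

λ = 5690 fm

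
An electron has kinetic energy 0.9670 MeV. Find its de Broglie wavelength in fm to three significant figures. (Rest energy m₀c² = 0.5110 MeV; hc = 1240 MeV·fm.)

Total energy E = KE + m₀c² = 0.9670 + 0.5110 = 1.4780 MeV.
(pc)² = E² − (m₀c²)² = (1.4780)² − (0.5110)² = 1.923 MeV², so pc = 1.387 MeV.
λ = hc/(pc) = 1240 MeV·fm / 1.387 MeV = 894 fm.

λ = 894 fm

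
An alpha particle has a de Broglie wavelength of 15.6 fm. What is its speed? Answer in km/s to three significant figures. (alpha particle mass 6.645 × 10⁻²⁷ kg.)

p = h/λ = 6.626 × 10⁻³⁴ / 1.560 × 10⁻¹⁴ = 4.247 × 10⁻²⁰ kg·m/s.
v = p/m = 4.247 × 10⁻²⁰ / 6.645 × 10⁻²⁷ = 6.39 × 10⁶ m/s = 6390 km/s.

v = 6390 km/s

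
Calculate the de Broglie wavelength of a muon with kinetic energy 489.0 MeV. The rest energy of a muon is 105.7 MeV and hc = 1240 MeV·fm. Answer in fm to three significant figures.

λ = 2.12 fm

Total energy E = KE + m₀c² = 489.0 + 105.7 = 594.7 MeV.
(pc)² = E² − (m₀c²)² = (594.7)² − (105.7)² = 3.425 × 10⁵ MeV², so pc = 585.2 MeV.
λ = hc/(pc) = 1240 MeV·fm / 585.2 MeV = 2.12 fm.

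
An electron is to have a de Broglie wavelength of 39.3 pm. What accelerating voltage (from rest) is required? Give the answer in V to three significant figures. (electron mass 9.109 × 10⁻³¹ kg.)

p = h/λ = 6.626 × 10⁻³⁴ / 3.930 × 10⁻¹¹ = 1.686 × 10⁻²³ kg·m/s.
KE = p²/(2m) = 1.560 × 10⁻¹⁶ J.
V = KE/e = 1.560 × 10⁻¹⁶ / (1.602 × 10⁻¹⁹) = 974 V.

V = 974 V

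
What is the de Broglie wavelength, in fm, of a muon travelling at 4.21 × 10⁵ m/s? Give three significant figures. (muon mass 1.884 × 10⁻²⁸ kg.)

p = mv = 1.884 × 10⁻²⁸ × 4.21 × 10⁵ = 7.932 × 10⁻²³ kg·m/s.
λ = h/p = 6.626 × 10⁻³⁴ / 7.932 × 10⁻²³ = 8.35 × 10⁻¹² m = 8350 fm.

λ = 8350 fm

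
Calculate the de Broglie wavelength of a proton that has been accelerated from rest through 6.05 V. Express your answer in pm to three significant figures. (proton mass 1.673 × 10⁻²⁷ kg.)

λ = 11.6 pm

KE = eV = 1.602 × 10⁻¹⁹ × 6.050 = 9.692 × 10⁻¹⁹ J.
p = √(2mKE) = √(2 × 1.673 × 10⁻²⁷ × 9.692 × 10⁻¹⁹) = 5.695 × 10⁻²³ kg·m/s.
λ = h/p = 6.626 × 10⁻³⁴ / 5.695 × 10⁻²³ = 1.16 × 10⁻¹¹ m = 11.6 pm.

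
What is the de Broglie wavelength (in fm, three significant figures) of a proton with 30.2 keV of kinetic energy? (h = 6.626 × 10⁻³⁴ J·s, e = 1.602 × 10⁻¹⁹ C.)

KE = 30.2 keV = 4.838 × 10⁻¹⁵ J.
p = √(2mKE) = √(2 × 1.673 × 10⁻²⁷ × 4.838 × 10⁻¹⁵) = 4.023 × 10⁻²¹ kg·m/s.
λ = h/p = 6.626 × 10⁻³⁴ / 4.023 × 10⁻²¹ = 1.65 × 10⁻¹³ m = 165 fm.

λ = 165 fm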